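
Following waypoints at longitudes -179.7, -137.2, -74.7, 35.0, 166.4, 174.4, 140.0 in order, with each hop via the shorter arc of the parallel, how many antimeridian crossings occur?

Leg 1: -179.7° → -137.2°, shortest Δλ = 42.5° (east) — does not cross 180°.
Leg 2: -137.2° → -74.7°, shortest Δλ = 62.5° (east) — does not cross 180°.
Leg 3: -74.7° → +35.0°, shortest Δλ = 109.7° (east) — does not cross 180°.
Leg 4: +35.0° → +166.4°, shortest Δλ = 131.4° (east) — does not cross 180°.
Leg 5: +166.4° → +174.4°, shortest Δλ = 8.0° (east) — does not cross 180°.
Leg 6: +174.4° → +140.0°, shortest Δλ = -34.4° (west) — does not cross 180°.
Total crossings: 0.

0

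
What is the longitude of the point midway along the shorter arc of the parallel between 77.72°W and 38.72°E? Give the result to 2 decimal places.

19.50°W

Signed shortest Δλ from -77.72° to +38.72° is +116.44°.
Midpoint longitude = -77.72° + (+116.44°)/2 = -77.72° + 58.22° = -19.50°.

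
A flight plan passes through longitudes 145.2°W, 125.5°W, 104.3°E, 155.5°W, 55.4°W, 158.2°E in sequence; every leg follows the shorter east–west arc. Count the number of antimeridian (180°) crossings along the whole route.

3

Leg 1: -145.2° → -125.5°, shortest Δλ = 19.7° (east) — does not cross 180°.
Leg 2: -125.5° → +104.3°, shortest Δλ = -130.2° (west) — crosses 180°.
Leg 3: +104.3° → -155.5°, shortest Δλ = 100.2° (east) — crosses 180°.
Leg 4: -155.5° → -55.4°, shortest Δλ = 100.1° (east) — does not cross 180°.
Leg 5: -55.4° → +158.2°, shortest Δλ = -146.4° (west) — crosses 180°.
Total crossings: 3.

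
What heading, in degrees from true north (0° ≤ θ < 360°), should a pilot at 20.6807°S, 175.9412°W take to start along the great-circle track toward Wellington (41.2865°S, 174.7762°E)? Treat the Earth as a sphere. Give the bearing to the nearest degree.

Δλ = 174.7762 − -175.9412 = 350.7174°; wrapped into (−180°, 180°]: -9.2826°.
θ = atan2( sin Δλ · cos φ₂ , cos φ₁ · sin φ₂ − sin φ₁ · cos φ₂ · cos Δλ )
  = atan2(-0.12121, -0.35541) = -161.169° → normalised to [0°, 360°): 198.831°.

199°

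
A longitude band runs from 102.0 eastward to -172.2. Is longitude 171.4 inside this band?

Band width going east from +102.0° to -172.2°: ((-172.2 − 102.0) mod 360) = 85.8°.
Offset of +171.4° east of the west edge: ((171.4 − 102.0) mod 360) = 69.4°.
69.4° ≤ 85.8° ⇒ inside.

Yes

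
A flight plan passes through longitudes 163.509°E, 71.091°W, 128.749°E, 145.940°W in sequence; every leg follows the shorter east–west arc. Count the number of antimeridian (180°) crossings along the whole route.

Leg 1: +163.509° → -71.091°, shortest Δλ = 125.4° (east) — crosses 180°.
Leg 2: -71.091° → +128.749°, shortest Δλ = -160.16° (west) — crosses 180°.
Leg 3: +128.749° → -145.940°, shortest Δλ = 85.311° (east) — crosses 180°.
Total crossings: 3.

3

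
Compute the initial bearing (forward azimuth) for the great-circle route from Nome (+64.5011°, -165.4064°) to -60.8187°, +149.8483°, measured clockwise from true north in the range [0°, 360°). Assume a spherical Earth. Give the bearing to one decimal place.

206.5°

Δλ = 149.8483 − -165.4064 = 315.2547°; wrapped into (−180°, 180°]: -44.7453°.
θ = atan2( sin Δλ · cos φ₂ , cos φ₁ · sin φ₂ − sin φ₁ · cos φ₂ · cos Δλ )
  = atan2(-0.34323, -0.68842) = -153.500° → normalised to [0°, 360°): 206.500°.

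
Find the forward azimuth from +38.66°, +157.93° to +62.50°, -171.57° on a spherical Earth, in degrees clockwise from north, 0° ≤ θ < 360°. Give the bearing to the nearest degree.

Δλ = -171.57 − 157.93 = -329.50°; wrapped into (−180°, 180°]: 30.50°.
θ = atan2( sin Δλ · cos φ₂ , cos φ₁ · sin φ₂ − sin φ₁ · cos φ₂ · cos Δλ )
  = atan2(0.23436, 0.44410) = 27.821° → normalised to [0°, 360°): 27.821°.

28°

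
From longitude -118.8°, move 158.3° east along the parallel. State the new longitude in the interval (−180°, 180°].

+39.5°

Start at -118.8°; shift +158.3° → +39.5°.
+39.5° already lies in (−180°, 180°].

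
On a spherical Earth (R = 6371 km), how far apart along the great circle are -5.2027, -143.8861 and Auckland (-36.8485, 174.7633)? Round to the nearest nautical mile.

Δλ = 174.7633 − -143.8861 = 318.6494°; wrapped into (−180°, 180°]: -41.3506°.
Δφ = -36.8485 − -5.2027 = -31.6458°.
a = sin²(Δφ/2) + cos φ₁ · cos φ₂ · sin²(Δλ/2) = 0.173691.
c = 2·atan2(√a, √(1−a)) = 0.85976 rad → d = 6371·c ≈ 5477.54 km ≈ 2957.63 nmi.

2958 nmi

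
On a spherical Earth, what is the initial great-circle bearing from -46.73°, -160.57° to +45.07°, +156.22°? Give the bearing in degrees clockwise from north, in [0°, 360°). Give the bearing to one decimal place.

Δλ = 156.22 − -160.57 = 316.79°; wrapped into (−180°, 180°]: -43.21°.
θ = atan2( sin Δλ · cos φ₂ , cos φ₁ · sin φ₂ − sin φ₁ · cos φ₂ · cos Δλ )
  = atan2(-0.48355, 0.86007) = -29.345° → normalised to [0°, 360°): 330.655°.

330.7°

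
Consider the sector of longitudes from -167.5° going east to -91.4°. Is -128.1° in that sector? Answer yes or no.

Band width going east from -167.5° to -91.4°: ((-91.4 − -167.5) mod 360) = 76.1°.
Offset of -128.1° east of the west edge: ((-128.1 − -167.5) mod 360) = 39.4°.
39.4° ≤ 76.1° ⇒ inside.

Yes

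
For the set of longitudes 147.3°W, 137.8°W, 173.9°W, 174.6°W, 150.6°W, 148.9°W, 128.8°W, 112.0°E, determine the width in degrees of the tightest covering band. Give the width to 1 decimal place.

119.2°

Sort the longitudes: -174.6°, -173.9°, -150.6°, -148.9°, -147.3°, -137.8°, -128.8°, +112.0°.
Eastward gaps between consecutive values (wrapping around): 0.7°, 23.3°, 1.7°, 1.6°, 9.5°, 9.0°, 240.8°, 73.4°.
Largest gap = 240.8° ⇒ minimal covering band is its complement: 360° − 240.8° = 119.2°.
Band runs from +112.0° eastward to -128.8°, crossing the antimeridian.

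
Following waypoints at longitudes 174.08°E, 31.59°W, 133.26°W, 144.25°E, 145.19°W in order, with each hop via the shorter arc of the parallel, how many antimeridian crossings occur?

3

Leg 1: +174.08° → -31.59°, shortest Δλ = 154.33° (east) — crosses 180°.
Leg 2: -31.59° → -133.26°, shortest Δλ = -101.67° (west) — does not cross 180°.
Leg 3: -133.26° → +144.25°, shortest Δλ = -82.49° (west) — crosses 180°.
Leg 4: +144.25° → -145.19°, shortest Δλ = 70.56° (east) — crosses 180°.
Total crossings: 3.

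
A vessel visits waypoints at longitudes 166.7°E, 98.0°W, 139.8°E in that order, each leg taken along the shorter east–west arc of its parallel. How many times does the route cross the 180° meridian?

2

Leg 1: +166.7° → -98.0°, shortest Δλ = 95.3° (east) — crosses 180°.
Leg 2: -98.0° → +139.8°, shortest Δλ = -122.2° (west) — crosses 180°.
Total crossings: 2.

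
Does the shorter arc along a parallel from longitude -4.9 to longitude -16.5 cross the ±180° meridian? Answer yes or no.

Signed shortest Δλ = ((-16.5 − -4.9 + 180) mod 360) − 180 = -11.6°.
Going west by 11.6° from -4.9° reaches -16.5° without touching 180°.

No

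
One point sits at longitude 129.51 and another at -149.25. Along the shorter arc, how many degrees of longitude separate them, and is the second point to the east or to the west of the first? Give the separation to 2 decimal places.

Raw difference: -149.25 − 129.51 = -278.76°.
Normalise into (−180°, 180°]: -278.76° + 360° = 81.24°.
Positive ⇒ the second point lies to the east; separation 81.24°.

81.24° east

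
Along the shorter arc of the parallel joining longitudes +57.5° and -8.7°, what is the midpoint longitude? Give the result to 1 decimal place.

+24.4°

Signed shortest Δλ from +57.5° to -8.7° is -66.2°.
Midpoint longitude = +57.5° + (-66.2°)/2 = +57.5° − 33.1° = +24.4°.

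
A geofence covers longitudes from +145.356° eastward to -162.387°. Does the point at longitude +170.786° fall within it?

Yes

Band width going east from +145.356° to -162.387°: ((-162.387 − 145.356) mod 360) = 52.257°.
Offset of +170.786° east of the west edge: ((170.786 − 145.356) mod 360) = 25.430°.
25.430° ≤ 52.257° ⇒ inside.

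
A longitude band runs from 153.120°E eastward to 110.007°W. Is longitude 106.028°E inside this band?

No

Band width going east from +153.120° to -110.007°: ((-110.007 − 153.120) mod 360) = 96.873°.
Offset of +106.028° east of the west edge: ((106.028 − 153.120) mod 360) = 312.908°.
312.908° > 96.873° ⇒ outside.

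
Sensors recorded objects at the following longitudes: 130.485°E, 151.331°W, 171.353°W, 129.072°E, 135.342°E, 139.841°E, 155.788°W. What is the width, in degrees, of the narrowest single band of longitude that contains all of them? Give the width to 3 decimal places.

Sort the longitudes: -171.353°, -155.788°, -151.331°, +129.072°, +130.485°, +135.342°, +139.841°.
Eastward gaps between consecutive values (wrapping around): 15.565°, 4.457°, 280.403°, 1.413°, 4.857°, 4.499°, 48.806°.
Largest gap = 280.403° ⇒ minimal covering band is its complement: 360° − 280.403° = 79.597°.
Band runs from +129.072° eastward to -151.331°, crossing the antimeridian.

79.597°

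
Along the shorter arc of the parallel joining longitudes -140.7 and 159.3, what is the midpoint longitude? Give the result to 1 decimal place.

Signed shortest Δλ from -140.7° to +159.3° is -60.0°.
Midpoint longitude = -140.7° + (-60.0°)/2 = -140.7° − 30.0° = -170.7°.
(The naïve average (-140.7 + +159.3)/2 = 9.3° is on the wrong side of the globe.)

-170.7°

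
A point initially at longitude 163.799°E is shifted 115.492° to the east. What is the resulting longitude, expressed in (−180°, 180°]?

Start at +163.799°; shift +115.492° → +279.291°.
+279.291° lies outside (−180°, 180°]; subtract 360° → -80.709°.

80.709°W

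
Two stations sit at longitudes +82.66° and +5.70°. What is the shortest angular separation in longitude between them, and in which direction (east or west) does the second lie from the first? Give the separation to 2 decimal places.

Raw difference: 5.70 − 82.66 = -76.96°.
Normalise into (−180°, 180°]: -76.96° stays -76.96°.
Negative ⇒ the second point lies to the west; separation 76.96°.

76.96° west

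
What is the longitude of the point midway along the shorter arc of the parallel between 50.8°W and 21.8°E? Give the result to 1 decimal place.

Signed shortest Δλ from -50.8° to +21.8° is +72.6°.
Midpoint longitude = -50.8° + (+72.6°)/2 = -50.8° + 36.3° = -14.5°.

14.5°W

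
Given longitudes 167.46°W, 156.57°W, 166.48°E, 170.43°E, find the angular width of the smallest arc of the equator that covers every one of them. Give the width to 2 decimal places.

Sort the longitudes: -167.46°, -156.57°, +166.48°, +170.43°.
Eastward gaps between consecutive values (wrapping around): 10.89°, 323.05°, 3.95°, 22.11°.
Largest gap = 323.05° ⇒ minimal covering band is its complement: 360° − 323.05° = 36.95°.
Band runs from +166.48° eastward to -156.57°, crossing the antimeridian.

36.95°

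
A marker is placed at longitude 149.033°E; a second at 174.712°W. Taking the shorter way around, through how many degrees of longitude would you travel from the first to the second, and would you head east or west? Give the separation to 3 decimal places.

36.255° east

Raw difference: -174.712 − 149.033 = -323.745°.
Normalise into (−180°, 180°]: -323.745° + 360° = 36.255°.
Positive ⇒ the second point lies to the east; separation 36.255°.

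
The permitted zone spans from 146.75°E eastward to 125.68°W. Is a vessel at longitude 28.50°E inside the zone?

No

Band width going east from +146.75° to -125.68°: ((-125.68 − 146.75) mod 360) = 87.57°.
Offset of +28.50° east of the west edge: ((28.50 − 146.75) mod 360) = 241.75°.
241.75° > 87.57° ⇒ outside.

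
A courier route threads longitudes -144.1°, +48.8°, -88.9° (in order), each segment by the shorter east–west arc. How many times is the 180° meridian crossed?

1

Leg 1: -144.1° → +48.8°, shortest Δλ = -167.1° (west) — crosses 180°.
Leg 2: +48.8° → -88.9°, shortest Δλ = -137.7° (west) — does not cross 180°.
Total crossings: 1.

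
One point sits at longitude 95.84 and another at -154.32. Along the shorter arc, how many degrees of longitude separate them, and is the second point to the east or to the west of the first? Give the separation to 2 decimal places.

109.84° east

Raw difference: -154.32 − 95.84 = -250.16°.
Normalise into (−180°, 180°]: -250.16° + 360° = 109.84°.
Positive ⇒ the second point lies to the east; separation 109.84°.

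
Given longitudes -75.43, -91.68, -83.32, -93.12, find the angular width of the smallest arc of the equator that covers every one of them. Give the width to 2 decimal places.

17.69°

Sort the longitudes: -93.12°, -91.68°, -83.32°, -75.43°.
Eastward gaps between consecutive values (wrapping around): 1.44°, 8.36°, 7.89°, 342.31°.
Largest gap = 342.31° ⇒ minimal covering band is its complement: 360° − 342.31° = 17.69°.
Band runs from -93.12° eastward to -75.43°.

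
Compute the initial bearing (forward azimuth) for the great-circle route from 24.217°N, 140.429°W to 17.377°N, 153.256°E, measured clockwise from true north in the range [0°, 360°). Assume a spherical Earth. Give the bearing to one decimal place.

277.5°

Δλ = 153.256 − -140.429 = 293.685°; wrapped into (−180°, 180°]: -66.315°.
θ = atan2( sin Δλ · cos φ₂ , cos φ₁ · sin φ₂ − sin φ₁ · cos φ₂ · cos Δλ )
  = atan2(-0.87397, 0.11512) = -82.496° → normalised to [0°, 360°): 277.504°.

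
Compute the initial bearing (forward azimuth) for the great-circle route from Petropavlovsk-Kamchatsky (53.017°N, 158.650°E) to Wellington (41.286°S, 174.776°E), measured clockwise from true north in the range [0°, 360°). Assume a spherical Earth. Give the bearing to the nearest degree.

Δλ = 174.776 − 158.650 = 16.126°.
θ = atan2( sin Δλ · cos φ₂ , cos φ₁ · sin φ₂ − sin φ₁ · cos φ₂ · cos Δλ )
  = atan2(0.20871, -0.97356) = 167.900° → normalised to [0°, 360°): 167.900°.

168°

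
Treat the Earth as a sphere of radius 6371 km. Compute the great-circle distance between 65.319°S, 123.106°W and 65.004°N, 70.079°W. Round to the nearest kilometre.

Δλ = -70.079 − -123.106 = 53.027°.
Δφ = 65.004 − -65.319 = 130.323°.
a = sin²(Δφ/2) + cos φ₁ · cos φ₂ · sin²(Δλ/2) = 0.858710.
c = 2·atan2(√a, √(1−a)) = 2.37089 rad → d = 6371·c ≈ 15104.93 km.

15105 km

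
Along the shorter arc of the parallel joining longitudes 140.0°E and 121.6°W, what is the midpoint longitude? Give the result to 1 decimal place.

Signed shortest Δλ from +140.0° to -121.6° is +98.4°.
Midpoint longitude = +140.0° + (+98.4°)/2 = +140.0° + 49.2° = +189.2°.
Normalise into (−180°, 180°]: -170.8°.
(The naïve average (+140.0 + -121.6)/2 = 9.2° is on the wrong side of the globe.)

170.8°W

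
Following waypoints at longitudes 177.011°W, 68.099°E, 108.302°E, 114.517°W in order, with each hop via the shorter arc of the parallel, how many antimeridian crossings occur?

Leg 1: -177.011° → +68.099°, shortest Δλ = -114.89° (west) — crosses 180°.
Leg 2: +68.099° → +108.302°, shortest Δλ = 40.203° (east) — does not cross 180°.
Leg 3: +108.302° → -114.517°, shortest Δλ = 137.181° (east) — crosses 180°.
Total crossings: 2.

2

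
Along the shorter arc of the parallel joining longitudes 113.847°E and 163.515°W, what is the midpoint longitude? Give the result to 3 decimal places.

Signed shortest Δλ from +113.847° to -163.515° is +82.638°.
Midpoint longitude = +113.847° + (+82.638°)/2 = +113.847° + 41.319° = +155.166°.
(The naïve average (+113.847 + -163.515)/2 = -24.834° is on the wrong side of the globe.)

155.166°E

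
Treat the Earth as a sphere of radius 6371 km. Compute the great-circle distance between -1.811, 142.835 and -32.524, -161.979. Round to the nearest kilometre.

6685 km

Δλ = -161.979 − 142.835 = -304.814°; wrapped into (−180°, 180°]: 55.186°.
Δφ = -32.524 − -1.811 = -30.713°.
a = sin²(Δφ/2) + cos φ₁ · cos φ₂ · sin²(Δλ/2) = 0.250937.
c = 2·atan2(√a, √(1−a)) = 1.04936 rad → d = 6371·c ≈ 6685.47 km.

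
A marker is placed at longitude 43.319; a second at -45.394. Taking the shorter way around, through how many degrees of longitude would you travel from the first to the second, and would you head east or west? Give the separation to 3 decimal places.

88.713° west

Raw difference: -45.394 − 43.319 = -88.713°.
Normalise into (−180°, 180°]: -88.713° stays -88.713°.
Negative ⇒ the second point lies to the west; separation 88.713°.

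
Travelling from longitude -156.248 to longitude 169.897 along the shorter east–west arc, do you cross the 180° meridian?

Yes

Naïve |169.897 − -156.248| = 326.145° > 180°, so the shorter arc goes the other way round — across 180°.
Signed shortest Δλ = ((169.897 − -156.248 + 180) mod 360) − 180 = -33.855°.
Going west by 33.855° from -156.248° passes through 180° before reaching +169.897°.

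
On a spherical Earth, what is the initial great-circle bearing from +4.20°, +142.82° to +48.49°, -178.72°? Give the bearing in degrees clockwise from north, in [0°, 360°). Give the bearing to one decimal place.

Δλ = -178.72 − 142.82 = -321.54°; wrapped into (−180°, 180°]: 38.46°.
θ = atan2( sin Δλ · cos φ₂ , cos φ₁ · sin φ₂ − sin φ₁ · cos φ₂ · cos Δλ )
  = atan2(0.41221, 0.70882) = 30.180° → normalised to [0°, 360°): 30.180°.

30.2°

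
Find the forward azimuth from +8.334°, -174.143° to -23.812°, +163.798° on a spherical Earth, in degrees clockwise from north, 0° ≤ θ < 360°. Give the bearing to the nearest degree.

Δλ = 163.798 − -174.143 = 337.941°; wrapped into (−180°, 180°]: -22.059°.
θ = atan2( sin Δλ · cos φ₂ , cos φ₁ · sin φ₂ − sin φ₁ · cos φ₂ · cos Δλ )
  = atan2(-0.34359, -0.52237) = -146.665° → normalised to [0°, 360°): 213.335°.

213°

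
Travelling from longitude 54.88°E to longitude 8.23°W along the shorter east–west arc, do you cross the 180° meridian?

Signed shortest Δλ = ((-8.23 − 54.88 + 180) mod 360) − 180 = -63.11°.
Going west by 63.11° from +54.88° reaches -8.23° without touching 180°.

No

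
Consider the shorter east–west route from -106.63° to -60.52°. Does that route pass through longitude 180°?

Signed shortest Δλ = ((-60.52 − -106.63 + 180) mod 360) − 180 = 46.11°.
Going east by 46.11° from -106.63° reaches -60.52° without touching 180°.

No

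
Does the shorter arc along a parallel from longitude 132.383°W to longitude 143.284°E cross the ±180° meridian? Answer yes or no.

Naïve |143.284 − -132.383| = 275.667° > 180°, so the shorter arc goes the other way round — across 180°.
Signed shortest Δλ = ((143.284 − -132.383 + 180) mod 360) − 180 = -84.333°.
Going west by 84.333° from -132.383° passes through 180° before reaching +143.284°.

Yes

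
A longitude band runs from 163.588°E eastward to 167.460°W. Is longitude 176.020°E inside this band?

Band width going east from +163.588° to -167.460°: ((-167.460 − 163.588) mod 360) = 28.952°.
Offset of +176.020° east of the west edge: ((176.020 − 163.588) mod 360) = 12.432°.
12.432° ≤ 28.952° ⇒ inside.

Yes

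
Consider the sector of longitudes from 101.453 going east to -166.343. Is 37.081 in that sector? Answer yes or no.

No

Band width going east from +101.453° to -166.343°: ((-166.343 − 101.453) mod 360) = 92.204°.
Offset of +37.081° east of the west edge: ((37.081 − 101.453) mod 360) = 295.628°.
295.628° > 92.204° ⇒ outside.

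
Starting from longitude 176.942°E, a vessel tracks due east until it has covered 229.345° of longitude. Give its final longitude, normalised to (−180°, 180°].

Start at +176.942°; shift +229.345° → +406.287°.
+406.287° lies outside (−180°, 180°]; subtract 360° → +46.287°.

46.287°E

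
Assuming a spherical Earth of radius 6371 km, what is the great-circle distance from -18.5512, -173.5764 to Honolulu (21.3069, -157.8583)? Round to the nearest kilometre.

4751 km

Δλ = -157.8583 − -173.5764 = 15.7181°.
Δφ = 21.3069 − -18.5512 = 39.8581°.
a = sin²(Δφ/2) + cos φ₁ · cos φ₂ · sin²(Δλ/2) = 0.132697.
c = 2·atan2(√a, √(1−a)) = 0.74571 rad → d = 6371·c ≈ 4750.92 km.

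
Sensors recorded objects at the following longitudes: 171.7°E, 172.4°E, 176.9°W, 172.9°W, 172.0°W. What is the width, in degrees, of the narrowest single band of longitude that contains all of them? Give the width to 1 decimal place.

Sort the longitudes: -176.9°, -172.9°, -172.0°, +171.7°, +172.4°.
Eastward gaps between consecutive values (wrapping around): 4.0°, 0.9°, 343.7°, 0.7°, 10.7°.
Largest gap = 343.7° ⇒ minimal covering band is its complement: 360° − 343.7° = 16.3°.
Band runs from +171.7° eastward to -172.0°, crossing the antimeridian.

16.3°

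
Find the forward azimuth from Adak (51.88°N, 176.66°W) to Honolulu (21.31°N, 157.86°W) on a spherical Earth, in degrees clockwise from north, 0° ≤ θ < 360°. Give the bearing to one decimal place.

147.4°

Δλ = -157.86 − -176.66 = 18.80°.
θ = atan2( sin Δλ · cos φ₂ , cos φ₁ · sin φ₂ − sin φ₁ · cos φ₂ · cos Δλ )
  = atan2(0.30023, -0.46949) = 147.402° → normalised to [0°, 360°): 147.402°.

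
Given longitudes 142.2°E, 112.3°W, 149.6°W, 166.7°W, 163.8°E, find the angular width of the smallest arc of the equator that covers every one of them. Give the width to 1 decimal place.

Sort the longitudes: -166.7°, -149.6°, -112.3°, +142.2°, +163.8°.
Eastward gaps between consecutive values (wrapping around): 17.1°, 37.3°, 254.5°, 21.6°, 29.5°.
Largest gap = 254.5° ⇒ minimal covering band is its complement: 360° − 254.5° = 105.5°.
Band runs from +142.2° eastward to -112.3°, crossing the antimeridian.

105.5°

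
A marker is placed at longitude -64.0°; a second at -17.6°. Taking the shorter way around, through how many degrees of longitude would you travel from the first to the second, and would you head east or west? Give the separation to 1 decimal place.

Raw difference: -17.6 − -64.0 = 46.4°.
Normalise into (−180°, 180°]: 46.4° stays 46.4°.
Positive ⇒ the second point lies to the east; separation 46.4°.

46.4° east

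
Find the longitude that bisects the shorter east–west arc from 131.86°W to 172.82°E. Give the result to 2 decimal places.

Signed shortest Δλ from -131.86° to +172.82° is -55.32°.
Midpoint longitude = -131.86° + (-55.32°)/2 = -131.86° − 27.66° = -159.52°.
(The naïve average (-131.86 + +172.82)/2 = 20.48° is on the wrong side of the globe.)

159.52°W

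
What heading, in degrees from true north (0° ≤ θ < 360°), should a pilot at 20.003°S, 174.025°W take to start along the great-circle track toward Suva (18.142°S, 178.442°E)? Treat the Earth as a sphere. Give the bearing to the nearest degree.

283°

Δλ = 178.442 − -174.025 = 352.467°; wrapped into (−180°, 180°]: -7.533°.
θ = atan2( sin Δλ · cos φ₂ , cos φ₁ · sin φ₂ − sin φ₁ · cos φ₂ · cos Δλ )
  = atan2(-0.12458, 0.02967) = -76.604° → normalised to [0°, 360°): 283.396°.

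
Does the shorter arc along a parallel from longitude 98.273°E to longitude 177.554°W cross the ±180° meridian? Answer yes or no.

Yes

Naïve |-177.554 − 98.273| = 275.827° > 180°, so the shorter arc goes the other way round — across 180°.
Signed shortest Δλ = ((-177.554 − 98.273 + 180) mod 360) − 180 = 84.173°.
Going east by 84.173° from +98.273° passes through 180° before reaching -177.554°.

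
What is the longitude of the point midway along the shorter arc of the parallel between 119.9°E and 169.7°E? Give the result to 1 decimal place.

Signed shortest Δλ from +119.9° to +169.7° is +49.8°.
Midpoint longitude = +119.9° + (+49.8°)/2 = +119.9° + 24.9° = +144.8°.

144.8°E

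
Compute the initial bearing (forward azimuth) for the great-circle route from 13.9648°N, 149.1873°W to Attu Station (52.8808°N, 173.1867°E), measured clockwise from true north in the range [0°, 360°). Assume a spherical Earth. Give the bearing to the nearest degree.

Δλ = 173.1867 − -149.1873 = 322.3740°; wrapped into (−180°, 180°]: -37.6260°.
θ = atan2( sin Δλ · cos φ₂ , cos φ₁ · sin φ₂ − sin φ₁ · cos φ₂ · cos Δλ )
  = atan2(-0.36842, 0.65847) = -29.228° → normalised to [0°, 360°): 330.772°.

331°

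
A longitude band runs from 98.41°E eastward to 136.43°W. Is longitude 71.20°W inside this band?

Band width going east from +98.41° to -136.43°: ((-136.43 − 98.41) mod 360) = 125.16°.
Offset of -71.20° east of the west edge: ((-71.20 − 98.41) mod 360) = 190.39°.
190.39° > 125.16° ⇒ outside.

No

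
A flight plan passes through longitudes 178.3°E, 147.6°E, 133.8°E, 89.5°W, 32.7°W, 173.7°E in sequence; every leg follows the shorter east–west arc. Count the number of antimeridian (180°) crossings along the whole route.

2

Leg 1: +178.3° → +147.6°, shortest Δλ = -30.7° (west) — does not cross 180°.
Leg 2: +147.6° → +133.8°, shortest Δλ = -13.8° (west) — does not cross 180°.
Leg 3: +133.8° → -89.5°, shortest Δλ = 136.7° (east) — crosses 180°.
Leg 4: -89.5° → -32.7°, shortest Δλ = 56.8° (east) — does not cross 180°.
Leg 5: -32.7° → +173.7°, shortest Δλ = -153.6° (west) — crosses 180°.
Total crossings: 2.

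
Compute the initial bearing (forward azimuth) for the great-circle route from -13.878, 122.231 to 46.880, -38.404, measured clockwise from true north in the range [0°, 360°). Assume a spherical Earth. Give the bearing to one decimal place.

337.7°

Δλ = -38.404 − 122.231 = -160.635°.
θ = atan2( sin Δλ · cos φ₂ , cos φ₁ · sin φ₂ − sin φ₁ · cos φ₂ · cos Δλ )
  = atan2(-0.22665, 0.55394) = -22.252° → normalised to [0°, 360°): 337.748°.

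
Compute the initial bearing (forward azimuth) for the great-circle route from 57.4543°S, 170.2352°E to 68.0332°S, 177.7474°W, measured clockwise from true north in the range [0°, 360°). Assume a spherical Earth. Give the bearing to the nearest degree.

158°

Δλ = -177.7474 − 170.2352 = -347.9826°; wrapped into (−180°, 180°]: 12.0174°.
θ = atan2( sin Δλ · cos φ₂ , cos φ₁ · sin φ₂ − sin φ₁ · cos φ₂ · cos Δλ )
  = atan2(0.07788, -0.19050) = 157.763° → normalised to [0°, 360°): 157.763°.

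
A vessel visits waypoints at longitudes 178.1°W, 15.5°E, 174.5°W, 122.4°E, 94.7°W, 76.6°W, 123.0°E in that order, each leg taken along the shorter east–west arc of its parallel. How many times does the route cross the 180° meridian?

5

Leg 1: -178.1° → +15.5°, shortest Δλ = -166.4° (west) — crosses 180°.
Leg 2: +15.5° → -174.5°, shortest Δλ = 170.0° (east) — crosses 180°.
Leg 3: -174.5° → +122.4°, shortest Δλ = -63.1° (west) — crosses 180°.
Leg 4: +122.4° → -94.7°, shortest Δλ = 142.9° (east) — crosses 180°.
Leg 5: -94.7° → -76.6°, shortest Δλ = 18.1° (east) — does not cross 180°.
Leg 6: -76.6° → +123.0°, shortest Δλ = -160.4° (west) — crosses 180°.
Total crossings: 5.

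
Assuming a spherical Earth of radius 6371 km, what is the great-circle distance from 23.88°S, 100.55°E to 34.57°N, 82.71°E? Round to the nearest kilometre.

Δλ = 82.71 − 100.55 = -17.84°.
Δφ = 34.57 − -23.88 = 58.45°.
a = sin²(Δφ/2) + cos φ₁ · cos φ₂ · sin²(Δλ/2) = 0.256481.
c = 2·atan2(√a, √(1−a)) = 1.06210 rad → d = 6371·c ≈ 6766.65 km.

6767 km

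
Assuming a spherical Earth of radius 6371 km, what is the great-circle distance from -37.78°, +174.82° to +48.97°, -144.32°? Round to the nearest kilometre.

Δλ = -144.32 − 174.82 = -319.14°; wrapped into (−180°, 180°]: 40.86°.
Δφ = 48.97 − -37.78 = 86.75°.
a = sin²(Δφ/2) + cos φ₁ · cos φ₂ · sin²(Δλ/2) = 0.534872.
c = 2·atan2(√a, √(1−a)) = 1.64060 rad → d = 6371·c ≈ 10452.24 km.

10452 km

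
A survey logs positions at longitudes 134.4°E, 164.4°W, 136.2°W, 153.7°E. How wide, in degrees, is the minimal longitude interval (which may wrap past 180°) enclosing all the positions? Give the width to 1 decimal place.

89.4°

Sort the longitudes: -164.4°, -136.2°, +134.4°, +153.7°.
Eastward gaps between consecutive values (wrapping around): 28.2°, 270.6°, 19.3°, 41.9°.
Largest gap = 270.6° ⇒ minimal covering band is its complement: 360° − 270.6° = 89.4°.
Band runs from +134.4° eastward to -136.2°, crossing the antimeridian.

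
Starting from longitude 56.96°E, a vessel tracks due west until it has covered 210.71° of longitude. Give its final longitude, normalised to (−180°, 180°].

Start at +56.96°; shift −210.71° → -153.75°.
-153.75° already lies in (−180°, 180°].

153.75°W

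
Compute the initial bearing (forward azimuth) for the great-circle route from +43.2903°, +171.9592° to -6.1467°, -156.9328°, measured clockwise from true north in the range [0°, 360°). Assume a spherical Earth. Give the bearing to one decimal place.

142.2°

Δλ = -156.9328 − 171.9592 = -328.8920°; wrapped into (−180°, 180°]: 31.1080°.
θ = atan2( sin Δλ · cos φ₂ , cos φ₁ · sin φ₂ − sin φ₁ · cos φ₂ · cos Δλ )
  = atan2(0.51368, -0.66165) = 142.176° → normalised to [0°, 360°): 142.176°.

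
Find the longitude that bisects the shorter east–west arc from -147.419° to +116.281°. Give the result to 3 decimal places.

Signed shortest Δλ from -147.419° to +116.281° is -96.300°.
Midpoint longitude = -147.419° + (-96.300°)/2 = -147.419° − 48.150° = -195.569°.
Normalise into (−180°, 180°]: +164.431°.
(The naïve average (-147.419 + +116.281)/2 = -15.569° is on the wrong side of the globe.)

+164.431°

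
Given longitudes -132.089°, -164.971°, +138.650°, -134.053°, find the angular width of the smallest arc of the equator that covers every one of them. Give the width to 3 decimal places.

Sort the longitudes: -164.971°, -134.053°, -132.089°, +138.650°.
Eastward gaps between consecutive values (wrapping around): 30.918°, 1.964°, 270.739°, 56.379°.
Largest gap = 270.739° ⇒ minimal covering band is its complement: 360° − 270.739° = 89.261°.
Band runs from +138.650° eastward to -132.089°, crossing the antimeridian.

89.261°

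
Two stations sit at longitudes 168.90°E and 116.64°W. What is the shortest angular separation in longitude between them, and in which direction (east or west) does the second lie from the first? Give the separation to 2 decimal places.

74.46° east

Raw difference: -116.64 − 168.90 = -285.54°.
Normalise into (−180°, 180°]: -285.54° + 360° = 74.46°.
Positive ⇒ the second point lies to the east; separation 74.46°.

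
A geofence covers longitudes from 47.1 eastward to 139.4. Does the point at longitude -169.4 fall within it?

No

Band width going east from +47.1° to +139.4°: ((139.4 − 47.1) mod 360) = 92.3°.
Offset of -169.4° east of the west edge: ((-169.4 − 47.1) mod 360) = 143.5°.
143.5° > 92.3° ⇒ outside.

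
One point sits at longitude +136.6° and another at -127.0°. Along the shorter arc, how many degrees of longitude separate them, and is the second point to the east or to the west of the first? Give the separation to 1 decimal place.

96.4° east

Raw difference: -127.0 − 136.6 = -263.6°.
Normalise into (−180°, 180°]: -263.6° + 360° = 96.4°.
Positive ⇒ the second point lies to the east; separation 96.4°.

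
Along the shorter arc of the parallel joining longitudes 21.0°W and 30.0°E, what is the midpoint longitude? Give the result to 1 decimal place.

Signed shortest Δλ from -21.0° to +30.0° is +51.0°.
Midpoint longitude = -21.0° + (+51.0°)/2 = -21.0° + 25.5° = +4.5°.

4.5°E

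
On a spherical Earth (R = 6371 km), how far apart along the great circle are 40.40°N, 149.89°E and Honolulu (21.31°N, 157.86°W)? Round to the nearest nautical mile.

2878 nmi

Δλ = -157.86 − 149.89 = -307.75°; wrapped into (−180°, 180°]: 52.25°.
Δφ = 21.31 − 40.40 = -19.09°.
a = sin²(Δφ/2) + cos φ₁ · cos φ₂ · sin²(Δλ/2) = 0.165057.
c = 2·atan2(√a, √(1−a)) = 0.83674 rad → d = 6371·c ≈ 5330.88 km ≈ 2878.44 nmi.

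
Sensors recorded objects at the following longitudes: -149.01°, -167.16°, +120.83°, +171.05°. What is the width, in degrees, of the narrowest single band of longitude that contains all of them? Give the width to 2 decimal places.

Sort the longitudes: -167.16°, -149.01°, +120.83°, +171.05°.
Eastward gaps between consecutive values (wrapping around): 18.15°, 269.84°, 50.22°, 21.79°.
Largest gap = 269.84° ⇒ minimal covering band is its complement: 360° − 269.84° = 90.16°.
Band runs from +120.83° eastward to -149.01°, crossing the antimeridian.

90.16°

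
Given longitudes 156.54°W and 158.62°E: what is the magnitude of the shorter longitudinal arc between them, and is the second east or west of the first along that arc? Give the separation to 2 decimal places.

Raw difference: 158.62 − -156.54 = 315.16°.
Normalise into (−180°, 180°]: 315.16° − 360° = -44.84°.
Negative ⇒ the second point lies to the west; separation 44.84°.

44.84° west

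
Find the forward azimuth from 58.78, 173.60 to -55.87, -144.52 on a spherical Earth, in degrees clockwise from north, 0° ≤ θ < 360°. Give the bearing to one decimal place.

154.5°

Δλ = -144.52 − 173.60 = -318.12°; wrapped into (−180°, 180°]: 41.88°.
θ = atan2( sin Δλ · cos φ₂ , cos φ₁ · sin φ₂ − sin φ₁ · cos φ₂ · cos Δλ )
  = atan2(0.37456, -0.78630) = 154.529° → normalised to [0°, 360°): 154.529°.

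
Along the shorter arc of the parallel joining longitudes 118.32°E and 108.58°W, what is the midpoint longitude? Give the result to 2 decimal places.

Signed shortest Δλ from +118.32° to -108.58° is +133.10°.
Midpoint longitude = +118.32° + (+133.10°)/2 = +118.32° + 66.55° = +184.87°.
Normalise into (−180°, 180°]: -175.13°.
(The naïve average (+118.32 + -108.58)/2 = 4.87° is on the wrong side of the globe.)

175.13°W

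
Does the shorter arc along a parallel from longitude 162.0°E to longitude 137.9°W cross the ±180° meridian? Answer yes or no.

Yes

Naïve |-137.9 − 162.0| = 299.9° > 180°, so the shorter arc goes the other way round — across 180°.
Signed shortest Δλ = ((-137.9 − 162.0 + 180) mod 360) − 180 = 60.1°.
Going east by 60.1° from +162.0° passes through 180° before reaching -137.9°.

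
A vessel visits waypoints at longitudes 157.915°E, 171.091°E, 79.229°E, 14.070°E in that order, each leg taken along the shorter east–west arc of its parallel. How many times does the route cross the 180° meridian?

Leg 1: +157.915° → +171.091°, shortest Δλ = 13.176° (east) — does not cross 180°.
Leg 2: +171.091° → +79.229°, shortest Δλ = -91.862° (west) — does not cross 180°.
Leg 3: +79.229° → +14.070°, shortest Δλ = -65.159° (west) — does not cross 180°.
Total crossings: 0.

0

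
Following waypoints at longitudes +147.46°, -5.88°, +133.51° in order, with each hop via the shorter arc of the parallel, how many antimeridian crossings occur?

Leg 1: +147.46° → -5.88°, shortest Δλ = -153.34° (west) — does not cross 180°.
Leg 2: -5.88° → +133.51°, shortest Δλ = 139.39° (east) — does not cross 180°.
Total crossings: 0.

0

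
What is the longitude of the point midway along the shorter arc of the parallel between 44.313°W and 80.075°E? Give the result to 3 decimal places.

17.881°E

Signed shortest Δλ from -44.313° to +80.075° is +124.388°.
Midpoint longitude = -44.313° + (+124.388°)/2 = -44.313° + 62.194° = +17.881°.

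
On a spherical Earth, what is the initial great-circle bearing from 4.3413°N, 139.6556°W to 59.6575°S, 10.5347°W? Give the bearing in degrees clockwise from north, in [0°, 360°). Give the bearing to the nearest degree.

Δλ = -10.5347 − -139.6556 = 129.1209°.
θ = atan2( sin Δλ · cos φ₂ , cos φ₁ · sin φ₂ − sin φ₁ · cos φ₂ · cos Δλ )
  = atan2(0.39192, -0.83642) = 154.894° → normalised to [0°, 360°): 154.894°.

155°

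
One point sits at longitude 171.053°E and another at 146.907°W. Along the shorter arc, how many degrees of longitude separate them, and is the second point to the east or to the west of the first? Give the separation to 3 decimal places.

42.040° east

Raw difference: -146.907 − 171.053 = -317.96°.
Normalise into (−180°, 180°]: -317.96° + 360° = 42.04°.
Positive ⇒ the second point lies to the east; separation 42.040°.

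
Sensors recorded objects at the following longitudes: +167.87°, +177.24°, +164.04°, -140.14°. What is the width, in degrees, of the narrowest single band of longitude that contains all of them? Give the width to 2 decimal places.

Sort the longitudes: -140.14°, +164.04°, +167.87°, +177.24°.
Eastward gaps between consecutive values (wrapping around): 304.18°, 3.83°, 9.37°, 42.62°.
Largest gap = 304.18° ⇒ minimal covering band is its complement: 360° − 304.18° = 55.82°.
Band runs from +164.04° eastward to -140.14°, crossing the antimeridian.

55.82°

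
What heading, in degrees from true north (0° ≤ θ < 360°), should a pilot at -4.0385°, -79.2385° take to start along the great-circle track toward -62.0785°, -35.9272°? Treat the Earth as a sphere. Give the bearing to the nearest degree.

159°

Δλ = -35.9272 − -79.2385 = 43.3113°.
θ = atan2( sin Δλ · cos φ₂ , cos φ₁ · sin φ₂ − sin φ₁ · cos φ₂ · cos Δλ )
  = atan2(0.32121, -0.85740) = 159.462° → normalised to [0°, 360°): 159.462°.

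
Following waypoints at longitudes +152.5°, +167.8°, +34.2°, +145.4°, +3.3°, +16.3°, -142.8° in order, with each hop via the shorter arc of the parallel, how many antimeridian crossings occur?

Leg 1: +152.5° → +167.8°, shortest Δλ = 15.3° (east) — does not cross 180°.
Leg 2: +167.8° → +34.2°, shortest Δλ = -133.6° (west) — does not cross 180°.
Leg 3: +34.2° → +145.4°, shortest Δλ = 111.2° (east) — does not cross 180°.
Leg 4: +145.4° → +3.3°, shortest Δλ = -142.1° (west) — does not cross 180°.
Leg 5: +3.3° → +16.3°, shortest Δλ = 13.0° (east) — does not cross 180°.
Leg 6: +16.3° → -142.8°, shortest Δλ = -159.1° (west) — does not cross 180°.
Total crossings: 0.

0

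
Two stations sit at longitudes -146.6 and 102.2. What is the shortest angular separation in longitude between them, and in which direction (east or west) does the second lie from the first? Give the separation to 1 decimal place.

Raw difference: 102.2 − -146.6 = 248.8°.
Normalise into (−180°, 180°]: 248.8° − 360° = -111.2°.
Negative ⇒ the second point lies to the west; separation 111.2°.

111.2° west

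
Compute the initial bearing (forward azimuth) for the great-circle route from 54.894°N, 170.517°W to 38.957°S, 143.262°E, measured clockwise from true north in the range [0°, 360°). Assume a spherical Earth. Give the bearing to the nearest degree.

215°

Δλ = 143.262 − -170.517 = 313.779°; wrapped into (−180°, 180°]: -46.221°.
θ = atan2( sin Δλ · cos φ₂ , cos φ₁ · sin φ₂ − sin φ₁ · cos φ₂ · cos Δλ )
  = atan2(-0.56145, -0.80173) = -144.996° → normalised to [0°, 360°): 215.004°.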